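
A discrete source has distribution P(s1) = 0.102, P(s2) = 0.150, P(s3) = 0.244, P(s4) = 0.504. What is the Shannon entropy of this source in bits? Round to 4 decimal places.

H = −Σ pᵢ log₂ pᵢ.
−0.102·log₂(0.102) = 0.3359
−0.150·log₂(0.150) = 0.4105
−0.244·log₂(0.244) = 0.4966
−0.504·log₂(0.504) = 0.4982
Sum ≈ 1.7412 → 1.7412 bits.

1.7412 bits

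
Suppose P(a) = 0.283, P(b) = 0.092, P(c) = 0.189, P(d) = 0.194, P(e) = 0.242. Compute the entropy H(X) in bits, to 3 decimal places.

2.241 bits

H = −Σ pᵢ log₂ pᵢ.
−0.283·log₂(0.283) = 0.5154
−0.092·log₂(0.092) = 0.3167
−0.189·log₂(0.189) = 0.4543
−0.194·log₂(0.194) = 0.4590
−0.242·log₂(0.242) = 0.4954
Sum ≈ 2.2407 → 2.241 bits.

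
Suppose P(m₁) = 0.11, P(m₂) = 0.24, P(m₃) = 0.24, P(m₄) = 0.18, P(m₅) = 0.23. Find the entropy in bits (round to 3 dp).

H = −Σ pᵢ log₂ pᵢ.
−0.11·log₂(0.11) = 0.3503
−0.24·log₂(0.24) = 0.4941
−0.24·log₂(0.24) = 0.4941
−0.18·log₂(0.18) = 0.4453
−0.23·log₂(0.23) = 0.4877
Sum ≈ 2.2715 → 2.272 bits.

2.272 bits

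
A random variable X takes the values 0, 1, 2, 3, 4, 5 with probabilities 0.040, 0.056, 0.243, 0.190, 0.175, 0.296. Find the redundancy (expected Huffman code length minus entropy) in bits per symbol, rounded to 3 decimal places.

0.037 bits

Entropy H = −Σ p log₂ p ≈ 2.3297 bits.
Huffman merges: 1/25+7/125→12/125; 12/125+7/40→271/1000; 19/100+243/1000→433/1000; 271/1000+37/125→567/1000; 433/1000+567/1000→1. L = 2367/1000 ≈ 2.3670.
L − H = 2.3670 − 2.3297 = 0.037 bits.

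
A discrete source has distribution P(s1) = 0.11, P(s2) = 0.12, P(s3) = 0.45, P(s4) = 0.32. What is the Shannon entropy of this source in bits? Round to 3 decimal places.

H = −Σ pᵢ log₂ pᵢ.
−0.11·log₂(0.11) = 0.3503
−0.12·log₂(0.12) = 0.3671
−0.45·log₂(0.45) = 0.5184
−0.32·log₂(0.32) = 0.5260
Sum ≈ 1.7618 → 1.762 bits.

1.762 bits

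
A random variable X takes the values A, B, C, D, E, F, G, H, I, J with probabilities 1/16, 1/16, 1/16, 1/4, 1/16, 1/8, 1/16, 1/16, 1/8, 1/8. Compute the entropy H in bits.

3.125 bits

Each probability is a power of 1/2, so log₂(1/p) is an integer.
H = Σ p·log₂(1/p) = 1/16·4 + 1/16·4 + 1/16·4 + 1/4·2 + 1/16·4 + 1/8·3 + 1/16·4 + 1/16·4 + 1/8·3 + 1/8·3 = 3.125 bits.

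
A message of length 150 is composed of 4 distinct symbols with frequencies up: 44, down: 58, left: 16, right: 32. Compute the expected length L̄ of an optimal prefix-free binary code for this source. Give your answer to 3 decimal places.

1.933 bits/symbol

Probabilities are the counts divided by 150.
Repeatedly combine the two least-probable nodes; the expected code length is the sum of the merged weights.
merge 8/75 + 16/75 → 8/25
merge 22/75 + 8/25 → 46/75
merge 29/75 + 46/75 → 1
L = 8/25 + 46/75 + 1 = 29/15 ≈ 1.933 bits/symbol.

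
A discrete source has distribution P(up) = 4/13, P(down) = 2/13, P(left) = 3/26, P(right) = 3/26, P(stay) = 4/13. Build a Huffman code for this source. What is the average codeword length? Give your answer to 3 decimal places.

Repeatedly combine the two least-probable nodes; the expected code length is the sum of the merged weights.
merge 3/26 + 3/26 → 3/13
merge 2/13 + 3/13 → 5/13
merge 4/13 + 4/13 → 8/13
merge 5/13 + 8/13 → 1
L = 3/13 + 5/13 + 8/13 + 1 = 29/13 ≈ 2.231 bits/symbol.

2.231 bits/symbol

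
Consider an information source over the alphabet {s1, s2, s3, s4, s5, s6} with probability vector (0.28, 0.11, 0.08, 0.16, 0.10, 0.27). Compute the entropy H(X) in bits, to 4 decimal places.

H = −Σ pᵢ log₂ pᵢ.
−0.28·log₂(0.28) = 0.5142
−0.11·log₂(0.11) = 0.3503
−0.08·log₂(0.08) = 0.2915
−0.16·log₂(0.16) = 0.4230
−0.10·log₂(0.10) = 0.3322
−0.27·log₂(0.27) = 0.5100
Sum ≈ 2.4212 → 2.4212 bits.

2.4212 bits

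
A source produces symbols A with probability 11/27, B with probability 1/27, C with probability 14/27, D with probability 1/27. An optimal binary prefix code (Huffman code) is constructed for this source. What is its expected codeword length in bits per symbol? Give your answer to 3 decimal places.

1.556 bits/symbol

Repeatedly combine the two least-probable nodes; the expected code length is the sum of the merged weights.
merge 1/27 + 1/27 → 2/27
merge 2/27 + 11/27 → 13/27
merge 13/27 + 14/27 → 1
L = 2/27 + 13/27 + 1 = 14/9 ≈ 1.556 bits/symbol.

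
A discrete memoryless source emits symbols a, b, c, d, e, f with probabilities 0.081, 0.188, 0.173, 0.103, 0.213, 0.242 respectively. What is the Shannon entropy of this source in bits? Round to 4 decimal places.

H = −Σ pᵢ log₂ pᵢ.
−0.081·log₂(0.081) = 0.2937
−0.188·log₂(0.188) = 0.4533
−0.173·log₂(0.173) = 0.4379
−0.103·log₂(0.103) = 0.3378
−0.213·log₂(0.213) = 0.4752
−0.242·log₂(0.242) = 0.4954
Sum ≈ 2.4932 → 2.4932 bits.

2.4932 bits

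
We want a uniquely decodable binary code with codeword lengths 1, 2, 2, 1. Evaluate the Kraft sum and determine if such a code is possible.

With common denominator 2^2 = 4: Σ 2^(−ℓᵢ) = 2/4 + 1/4 + 1/4 + 2/4 = 6/4 = 1.5.
Kraft's inequality requires Σ ≤ 1; here Σ = 1.5 > 1, so no such prefix code exists.

1.5; no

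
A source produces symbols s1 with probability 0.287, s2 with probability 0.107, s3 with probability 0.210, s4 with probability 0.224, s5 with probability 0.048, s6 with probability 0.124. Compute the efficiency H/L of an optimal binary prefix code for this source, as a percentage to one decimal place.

Entropy H = −Σ p log₂ p ≈ 2.4019 bits.
Huffman merges: 6/125+107/1000→31/200; 31/250+31/200→279/1000; 21/100+28/125→217/500; 279/1000+287/1000→283/500; 217/500+283/500→1. L = 1217/500 ≈ 2.4340.
Efficiency = H/L = 2.4019/2.4340 = 98.7%.

98.7%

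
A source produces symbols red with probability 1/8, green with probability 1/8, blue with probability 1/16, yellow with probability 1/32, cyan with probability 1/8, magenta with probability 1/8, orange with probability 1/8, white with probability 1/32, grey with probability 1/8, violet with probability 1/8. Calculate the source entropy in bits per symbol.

Each probability is a power of 1/2, so log₂(1/p) is an integer.
H = Σ p·log₂(1/p) = 1/8·3 + 1/8·3 + 1/16·4 + 1/32·5 + 1/8·3 + 1/8·3 + 1/8·3 + 1/32·5 + 1/8·3 + 1/8·3 = 3.1875 bits.

3.1875 bits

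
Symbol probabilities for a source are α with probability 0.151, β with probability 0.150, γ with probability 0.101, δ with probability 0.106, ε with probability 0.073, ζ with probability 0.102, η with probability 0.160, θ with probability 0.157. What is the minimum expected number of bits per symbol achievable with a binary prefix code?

Repeatedly combine the two least-probable nodes; the expected code length is the sum of the merged weights.
merge 73/1000 + 101/1000 → 87/500
merge 51/500 + 53/500 → 26/125
merge 3/20 + 151/1000 → 301/1000
merge 157/1000 + 4/25 → 317/1000
merge 87/500 + 26/125 → 191/500
merge 301/1000 + 317/1000 → 309/500
merge 191/500 + 309/500 → 1
L = 87/500 + 26/125 + 301/1000 + 317/1000 + 191/500 + 309/500 + 1 = 3 bits/symbol.

3 bits/symbol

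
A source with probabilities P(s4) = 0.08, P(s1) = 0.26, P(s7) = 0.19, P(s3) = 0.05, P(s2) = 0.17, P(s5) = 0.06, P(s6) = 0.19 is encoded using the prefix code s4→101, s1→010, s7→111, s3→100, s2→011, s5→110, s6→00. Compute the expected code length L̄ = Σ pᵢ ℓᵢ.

L̄ = Σ pᵢ·ℓᵢ = 0.08·3 + 0.26·3 + 0.19·3 + 0.05·3 + 0.17·3 + 0.06·3 + 0.19·2 = 2.81 bits/symbol.

2.81 bits/symbol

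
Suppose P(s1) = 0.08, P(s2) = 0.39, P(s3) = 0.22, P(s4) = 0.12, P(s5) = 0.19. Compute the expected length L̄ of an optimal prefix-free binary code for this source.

Repeatedly combine the two least-probable nodes; the expected code length is the sum of the merged weights.
merge 2/25 + 3/25 → 1/5
merge 19/100 + 1/5 → 39/100
merge 11/50 + 39/100 → 61/100
merge 39/100 + 61/100 → 1
L = 1/5 + 39/100 + 61/100 + 1 = 11/5 = 2.2 bits/symbol.

2.2 bits/symbol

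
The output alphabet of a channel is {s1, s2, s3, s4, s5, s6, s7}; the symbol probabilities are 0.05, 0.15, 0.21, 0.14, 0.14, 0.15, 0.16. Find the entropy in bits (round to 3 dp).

2.727 bits

H = −Σ pᵢ log₂ pᵢ.
−0.05·log₂(0.05) = 0.2161
−0.15·log₂(0.15) = 0.4105
−0.21·log₂(0.21) = 0.4728
−0.14·log₂(0.14) = 0.3971
−0.14·log₂(0.14) = 0.3971
−0.15·log₂(0.15) = 0.4105
−0.16·log₂(0.16) = 0.4230
Sum ≈ 2.7272 → 2.727 bits.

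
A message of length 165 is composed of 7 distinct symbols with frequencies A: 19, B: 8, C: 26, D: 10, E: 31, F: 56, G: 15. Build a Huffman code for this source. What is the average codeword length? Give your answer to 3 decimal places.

2.582 bits/symbol

Probabilities are the counts divided by 165.
Repeatedly combine the two least-probable nodes; the expected code length is the sum of the merged weights.
merge 8/165 + 2/33 → 6/55
merge 1/11 + 6/55 → 1/5
merge 19/165 + 26/165 → 3/11
merge 31/165 + 1/5 → 64/165
merge 3/11 + 56/165 → 101/165
merge 64/165 + 101/165 → 1
L = 6/55 + 1/5 + 3/11 + 64/165 + 101/165 + 1 = 142/55 ≈ 2.582 bits/symbol.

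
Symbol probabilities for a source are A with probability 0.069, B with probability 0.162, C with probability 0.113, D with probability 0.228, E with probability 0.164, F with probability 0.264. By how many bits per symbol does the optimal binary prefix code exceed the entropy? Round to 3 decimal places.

Entropy H = −Σ p log₂ p ≈ 2.4683 bits.
Huffman merges: 69/1000+113/1000→91/500; 81/500+41/250→163/500; 91/500+57/250→41/100; 33/125+163/500→59/100; 41/100+59/100→1. L = 627/250 ≈ 2.5080.
L − H = 2.5080 − 2.4683 = 0.040 bits.

0.040 bits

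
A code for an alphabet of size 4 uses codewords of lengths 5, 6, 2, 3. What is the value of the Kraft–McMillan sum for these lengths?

0.421875

With common denominator 2^6 = 64: Σ 2^(−ℓᵢ) = 2/64 + 1/64 + 16/64 + 8/64 = 27/64 = 0.421875.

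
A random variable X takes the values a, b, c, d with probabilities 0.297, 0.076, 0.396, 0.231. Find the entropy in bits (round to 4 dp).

1.8203 bits

H = −Σ pᵢ log₂ pᵢ.
−0.297·log₂(0.297) = 0.5202
−0.076·log₂(0.076) = 0.2826
−0.396·log₂(0.396) = 0.5292
−0.231·log₂(0.231) = 0.4883
Sum ≈ 1.8203 → 1.8203 bits.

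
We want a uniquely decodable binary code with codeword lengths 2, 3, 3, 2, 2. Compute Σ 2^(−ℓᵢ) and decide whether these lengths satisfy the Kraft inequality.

1; yes

With common denominator 2^3 = 8: Σ 2^(−ℓᵢ) = 2/8 + 1/8 + 1/8 + 2/8 + 2/8 = 8/8 = 1.
Kraft's inequality requires Σ ≤ 1; here Σ = 1 ≤ 1, so such a prefix code exists.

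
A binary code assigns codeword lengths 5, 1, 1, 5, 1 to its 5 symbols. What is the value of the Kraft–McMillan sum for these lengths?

1.5625

With common denominator 2^5 = 32: Σ 2^(−ℓᵢ) = 1/32 + 16/32 + 16/32 + 1/32 + 16/32 = 50/32 = 1.5625.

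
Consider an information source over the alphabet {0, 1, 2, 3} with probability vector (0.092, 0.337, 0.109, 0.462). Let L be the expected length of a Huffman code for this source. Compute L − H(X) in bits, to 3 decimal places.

Entropy H = −Σ p log₂ p ≈ 1.7087 bits.
Huffman merges: 23/250+109/1000→201/1000; 201/1000+337/1000→269/500; 231/500+269/500→1. L = 1739/1000 ≈ 1.7390.
L − H = 1.7390 − 1.7087 = 0.030 bits.

0.030 bits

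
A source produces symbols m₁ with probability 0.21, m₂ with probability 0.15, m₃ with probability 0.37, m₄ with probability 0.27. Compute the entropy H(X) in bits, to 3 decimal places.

H = −Σ pᵢ log₂ pᵢ.
−0.21·log₂(0.21) = 0.4728
−0.15·log₂(0.15) = 0.4105
−0.37·log₂(0.37) = 0.5307
−0.27·log₂(0.27) = 0.5100
Sum ≈ 1.9241 → 1.924 bits.

1.924 bits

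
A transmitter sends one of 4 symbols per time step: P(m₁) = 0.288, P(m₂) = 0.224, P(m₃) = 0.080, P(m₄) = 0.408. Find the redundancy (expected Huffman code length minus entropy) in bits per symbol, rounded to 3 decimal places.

Entropy H = −Σ p log₂ p ≈ 1.8199 bits.
Huffman merges: 2/25+28/125→38/125; 36/125+38/125→74/125; 51/125+74/125→1. L = 237/125 ≈ 1.8960.
L − H = 1.8960 − 1.8199 = 0.076 bits.

0.076 bits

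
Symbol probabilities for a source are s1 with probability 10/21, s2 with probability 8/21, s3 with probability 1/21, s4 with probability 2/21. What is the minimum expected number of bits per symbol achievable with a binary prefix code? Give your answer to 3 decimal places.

Repeatedly combine the two least-probable nodes; the expected code length is the sum of the merged weights.
merge 1/21 + 2/21 → 1/7
merge 1/7 + 8/21 → 11/21
merge 10/21 + 11/21 → 1
L = 1/7 + 11/21 + 1 = 5/3 ≈ 1.667 bits/symbol.

1.667 bits/symbol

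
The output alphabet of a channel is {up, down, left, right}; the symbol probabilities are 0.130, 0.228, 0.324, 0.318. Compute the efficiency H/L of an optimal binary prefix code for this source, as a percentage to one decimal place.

96.1%

Entropy H = −Σ p log₂ p ≈ 1.9214 bits.
Huffman merges: 13/100+57/250→179/500; 159/500+81/250→321/500; 179/500+321/500→1. L = 2 ≈ 2.0000.
Efficiency = H/L = 1.9214/2.0000 = 96.1%.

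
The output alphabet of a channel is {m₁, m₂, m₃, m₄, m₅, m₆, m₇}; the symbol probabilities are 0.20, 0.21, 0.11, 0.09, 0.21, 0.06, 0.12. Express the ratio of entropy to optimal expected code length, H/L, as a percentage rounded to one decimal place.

98.3%

Entropy H = −Σ p log₂ p ≈ 2.6836 bits.
Huffman merges: 3/50+9/100→3/20; 11/100+3/25→23/100; 3/20+1/5→7/20; 21/100+21/100→21/50; 23/100+7/20→29/50; 21/50+29/50→1. L = 273/100 ≈ 2.7300.
Efficiency = H/L = 2.6836/2.7300 = 98.3%.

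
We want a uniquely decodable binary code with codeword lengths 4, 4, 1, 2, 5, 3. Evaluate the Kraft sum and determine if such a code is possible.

With common denominator 2^5 = 32: Σ 2^(−ℓᵢ) = 2/32 + 2/32 + 16/32 + 8/32 + 1/32 + 4/32 = 33/32 = 1.03125.
Kraft's inequality requires Σ ≤ 1; here Σ = 1.03125 > 1, so no such prefix code exists.

1.03125; no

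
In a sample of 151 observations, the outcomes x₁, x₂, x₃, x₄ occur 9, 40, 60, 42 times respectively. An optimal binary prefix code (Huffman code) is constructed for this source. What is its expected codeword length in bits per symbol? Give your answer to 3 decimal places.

1.927 bits/symbol

Probabilities are the counts divided by 151.
Repeatedly combine the two least-probable nodes; the expected code length is the sum of the merged weights.
merge 9/151 + 40/151 → 49/151
merge 42/151 + 49/151 → 91/151
merge 60/151 + 91/151 → 1
L = 49/151 + 91/151 + 1 = 291/151 ≈ 1.927 bits/symbol.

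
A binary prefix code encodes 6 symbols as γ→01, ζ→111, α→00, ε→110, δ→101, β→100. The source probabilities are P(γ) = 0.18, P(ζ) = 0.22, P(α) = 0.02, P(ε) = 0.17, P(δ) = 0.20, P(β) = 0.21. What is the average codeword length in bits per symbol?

L̄ = Σ pᵢ·ℓᵢ = 0.18·2 + 0.22·3 + 0.02·2 + 0.17·3 + 0.20·3 + 0.21·3 = 2.8 bits/symbol.

2.8 bits/symbol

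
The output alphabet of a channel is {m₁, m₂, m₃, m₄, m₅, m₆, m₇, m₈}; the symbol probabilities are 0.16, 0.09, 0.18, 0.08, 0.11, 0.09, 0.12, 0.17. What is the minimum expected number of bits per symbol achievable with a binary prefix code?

2.99 bits/symbol

Repeatedly combine the two least-probable nodes; the expected code length is the sum of the merged weights.
merge 2/25 + 9/100 → 17/100
merge 9/100 + 11/100 → 1/5
merge 3/25 + 4/25 → 7/25
merge 17/100 + 17/100 → 17/50
merge 9/50 + 1/5 → 19/50
merge 7/25 + 17/50 → 31/50
merge 19/50 + 31/50 → 1
L = 17/100 + 1/5 + 7/25 + 17/50 + 19/50 + 31/50 + 1 = 299/100 = 2.99 bits/symbol.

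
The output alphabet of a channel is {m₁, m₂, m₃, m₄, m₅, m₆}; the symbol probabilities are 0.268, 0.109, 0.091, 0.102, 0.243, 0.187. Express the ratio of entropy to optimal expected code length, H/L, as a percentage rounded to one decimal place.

98.7%

Entropy H = −Σ p log₂ p ≈ 2.4565 bits.
Huffman merges: 91/1000+51/500→193/1000; 109/1000+187/1000→37/125; 193/1000+243/1000→109/250; 67/250+37/125→141/250; 109/250+141/250→1. L = 2489/1000 ≈ 2.4890.
Efficiency = H/L = 2.4565/2.4890 = 98.7%.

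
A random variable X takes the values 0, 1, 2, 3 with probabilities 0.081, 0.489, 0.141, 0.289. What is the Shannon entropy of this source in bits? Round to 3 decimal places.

H = −Σ pᵢ log₂ pᵢ.
−0.081·log₂(0.081) = 0.2937
−0.489·log₂(0.489) = 0.5047
−0.141·log₂(0.141) = 0.3985
−0.289·log₂(0.289) = 0.5176
Sum ≈ 1.7145 → 1.714 bits.

1.714 bits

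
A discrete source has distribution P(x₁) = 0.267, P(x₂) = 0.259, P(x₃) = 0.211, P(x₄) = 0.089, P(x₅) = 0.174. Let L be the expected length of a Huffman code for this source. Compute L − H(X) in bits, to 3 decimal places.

Entropy H = −Σ p log₂ p ≈ 2.2367 bits.
Huffman merges: 89/1000+87/500→263/1000; 211/1000+259/1000→47/100; 263/1000+267/1000→53/100; 47/100+53/100→1. L = 2263/1000 ≈ 2.2630.
L − H = 2.2630 − 2.2367 = 0.026 bits.

0.026 bits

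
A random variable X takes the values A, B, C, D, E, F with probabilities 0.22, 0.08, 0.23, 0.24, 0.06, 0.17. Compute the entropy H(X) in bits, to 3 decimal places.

H = −Σ pᵢ log₂ pᵢ.
−0.22·log₂(0.22) = 0.4806
−0.08·log₂(0.08) = 0.2915
−0.23·log₂(0.23) = 0.4877
−0.24·log₂(0.24) = 0.4941
−0.06·log₂(0.06) = 0.2435
−0.17·log₂(0.17) = 0.4346
Sum ≈ 2.4320 → 2.432 bits.

2.432 bits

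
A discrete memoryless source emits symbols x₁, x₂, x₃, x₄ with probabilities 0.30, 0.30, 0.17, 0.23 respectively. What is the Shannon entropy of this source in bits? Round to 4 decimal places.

H = −Σ pᵢ log₂ pᵢ.
−0.30·log₂(0.30) = 0.5211
−0.30·log₂(0.30) = 0.5211
−0.17·log₂(0.17) = 0.4346
−0.23·log₂(0.23) = 0.4877
Sum ≈ 1.9644 → 1.9644 bits.

1.9644 bits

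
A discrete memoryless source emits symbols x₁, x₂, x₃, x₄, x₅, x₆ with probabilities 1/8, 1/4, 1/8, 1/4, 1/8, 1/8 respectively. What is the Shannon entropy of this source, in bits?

Each probability is a power of 1/2, so log₂(1/p) is an integer.
H = Σ p·log₂(1/p) = 1/8·3 + 1/4·2 + 1/8·3 + 1/4·2 + 1/8·3 + 1/8·3 = 2.5 bits.

2.5 bits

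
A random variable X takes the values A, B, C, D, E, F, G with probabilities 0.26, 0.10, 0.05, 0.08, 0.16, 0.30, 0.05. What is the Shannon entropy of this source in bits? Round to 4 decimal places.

2.5053 bits

H = −Σ pᵢ log₂ pᵢ.
−0.26·log₂(0.26) = 0.5053
−0.10·log₂(0.10) = 0.3322
−0.05·log₂(0.05) = 0.2161
−0.08·log₂(0.08) = 0.2915
−0.16·log₂(0.16) = 0.4230
−0.30·log₂(0.30) = 0.5211
−0.05·log₂(0.05) = 0.2161
Sum ≈ 2.5053 → 2.5053 bits.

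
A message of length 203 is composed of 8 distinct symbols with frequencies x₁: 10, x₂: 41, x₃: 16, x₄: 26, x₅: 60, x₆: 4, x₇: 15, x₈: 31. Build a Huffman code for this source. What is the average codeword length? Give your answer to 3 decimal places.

2.714 bits/symbol

Probabilities are the counts divided by 203.
Repeatedly combine the two least-probable nodes; the expected code length is the sum of the merged weights.
merge 4/203 + 10/203 → 2/29
merge 2/29 + 15/203 → 1/7
merge 16/203 + 26/203 → 6/29
merge 1/7 + 31/203 → 60/203
merge 41/203 + 6/29 → 83/203
merge 60/203 + 60/203 → 120/203
merge 83/203 + 120/203 → 1
L = 2/29 + 1/7 + 6/29 + 60/203 + 83/203 + 120/203 + 1 = 19/7 ≈ 2.714 bits/symbol.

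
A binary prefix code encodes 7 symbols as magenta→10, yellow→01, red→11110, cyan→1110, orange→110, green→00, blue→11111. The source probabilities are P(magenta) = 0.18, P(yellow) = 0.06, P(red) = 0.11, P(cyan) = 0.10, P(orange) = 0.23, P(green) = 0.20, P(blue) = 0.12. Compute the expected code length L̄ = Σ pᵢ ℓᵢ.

3.12 bits/symbol

L̄ = Σ pᵢ·ℓᵢ = 0.18·2 + 0.06·2 + 0.11·5 + 0.10·4 + 0.23·3 + 0.20·2 + 0.12·5 = 3.12 bits/symbol.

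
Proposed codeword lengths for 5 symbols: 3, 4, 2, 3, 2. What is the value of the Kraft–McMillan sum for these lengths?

With common denominator 2^4 = 16: Σ 2^(−ℓᵢ) = 2/16 + 1/16 + 4/16 + 2/16 + 4/16 = 13/16 = 0.8125.

0.8125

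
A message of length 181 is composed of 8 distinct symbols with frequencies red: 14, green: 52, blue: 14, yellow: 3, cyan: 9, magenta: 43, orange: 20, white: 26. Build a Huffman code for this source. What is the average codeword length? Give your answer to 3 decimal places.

2.685 bits/symbol

Probabilities are the counts divided by 181.
Repeatedly combine the two least-probable nodes; the expected code length is the sum of the merged weights.
merge 3/181 + 9/181 → 12/181
merge 12/181 + 14/181 → 26/181
merge 14/181 + 20/181 → 34/181
merge 26/181 + 26/181 → 52/181
merge 34/181 + 43/181 → 77/181
merge 52/181 + 52/181 → 104/181
merge 77/181 + 104/181 → 1
L = 12/181 + 26/181 + 34/181 + 52/181 + 77/181 + 104/181 + 1 = 486/181 ≈ 2.685 bits/symbol.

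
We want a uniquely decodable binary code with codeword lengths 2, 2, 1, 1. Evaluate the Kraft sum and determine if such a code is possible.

1.5; no

With common denominator 2^2 = 4: Σ 2^(−ℓᵢ) = 1/4 + 1/4 + 2/4 + 2/4 = 6/4 = 1.5.
Kraft's inequality requires Σ ≤ 1; here Σ = 1.5 > 1, so no such prefix code exists.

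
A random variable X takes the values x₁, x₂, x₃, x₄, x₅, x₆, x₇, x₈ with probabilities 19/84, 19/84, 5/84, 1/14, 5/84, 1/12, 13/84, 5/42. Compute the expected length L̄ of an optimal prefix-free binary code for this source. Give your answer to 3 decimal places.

2.821 bits/symbol

Repeatedly combine the two least-probable nodes; the expected code length is the sum of the merged weights.
merge 5/84 + 5/84 → 5/42
merge 1/14 + 1/12 → 13/84
merge 5/42 + 5/42 → 5/21
merge 13/84 + 13/84 → 13/42
merge 19/84 + 19/84 → 19/42
merge 5/21 + 13/42 → 23/42
merge 19/42 + 23/42 → 1
L = 5/42 + 13/84 + 5/21 + 13/42 + 19/42 + 23/42 + 1 = 79/28 ≈ 2.821 bits/symbol.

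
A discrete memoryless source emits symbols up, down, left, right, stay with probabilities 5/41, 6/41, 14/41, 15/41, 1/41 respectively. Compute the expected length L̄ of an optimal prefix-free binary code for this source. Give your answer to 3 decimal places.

2.073 bits/symbol

Repeatedly combine the two least-probable nodes; the expected code length is the sum of the merged weights.
merge 1/41 + 5/41 → 6/41
merge 6/41 + 6/41 → 12/41
merge 12/41 + 14/41 → 26/41
merge 15/41 + 26/41 → 1
L = 6/41 + 12/41 + 26/41 + 1 = 85/41 ≈ 2.073 bits/symbol.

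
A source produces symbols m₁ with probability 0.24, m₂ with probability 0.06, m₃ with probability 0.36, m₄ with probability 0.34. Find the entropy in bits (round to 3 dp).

H = −Σ pᵢ log₂ pᵢ.
−0.24·log₂(0.24) = 0.4941
−0.06·log₂(0.06) = 0.2435
−0.36·log₂(0.36) = 0.5306
−0.34·log₂(0.34) = 0.5292
Sum ≈ 1.7975 → 1.797 bits.

1.797 bits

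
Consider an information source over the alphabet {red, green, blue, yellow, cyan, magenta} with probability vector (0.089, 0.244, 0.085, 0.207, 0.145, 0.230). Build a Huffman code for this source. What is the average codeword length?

2.493 bits/symbol

Repeatedly combine the two least-probable nodes; the expected code length is the sum of the merged weights.
merge 17/200 + 89/1000 → 87/500
merge 29/200 + 87/500 → 319/1000
merge 207/1000 + 23/100 → 437/1000
merge 61/250 + 319/1000 → 563/1000
merge 437/1000 + 563/1000 → 1
L = 87/500 + 319/1000 + 437/1000 + 563/1000 + 1 = 2493/1000 = 2.493 bits/symbol.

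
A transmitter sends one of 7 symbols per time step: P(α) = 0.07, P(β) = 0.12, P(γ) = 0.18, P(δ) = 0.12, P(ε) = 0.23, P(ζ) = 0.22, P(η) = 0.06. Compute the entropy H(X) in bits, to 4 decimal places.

2.6598 bits

H = −Σ pᵢ log₂ pᵢ.
−0.07·log₂(0.07) = 0.2686
−0.12·log₂(0.12) = 0.3671
−0.18·log₂(0.18) = 0.4453
−0.12·log₂(0.12) = 0.3671
−0.23·log₂(0.23) = 0.4877
−0.22·log₂(0.22) = 0.4806
−0.06·log₂(0.06) = 0.2435
Sum ≈ 2.6598 → 2.6598 bits.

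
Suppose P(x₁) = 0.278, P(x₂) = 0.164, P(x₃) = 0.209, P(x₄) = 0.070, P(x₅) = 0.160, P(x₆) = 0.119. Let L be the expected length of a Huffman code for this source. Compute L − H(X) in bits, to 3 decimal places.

0.043 bits

Entropy H = −Σ p log₂ p ≈ 2.4702 bits.
Huffman merges: 7/100+119/1000→189/1000; 4/25+41/250→81/250; 189/1000+209/1000→199/500; 139/500+81/250→301/500; 199/500+301/500→1. L = 2513/1000 ≈ 2.5130.
L − H = 2.5130 − 2.4702 = 0.043 bits.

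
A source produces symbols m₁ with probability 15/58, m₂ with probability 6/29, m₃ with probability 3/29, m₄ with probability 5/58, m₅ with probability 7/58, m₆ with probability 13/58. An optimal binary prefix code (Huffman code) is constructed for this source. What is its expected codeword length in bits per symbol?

2.5 bits/symbol

Repeatedly combine the two least-probable nodes; the expected code length is the sum of the merged weights.
merge 5/58 + 3/29 → 11/58
merge 7/58 + 11/58 → 9/29
merge 6/29 + 13/58 → 25/58
merge 15/58 + 9/29 → 33/58
merge 25/58 + 33/58 → 1
L = 11/58 + 9/29 + 25/58 + 33/58 + 1 = 5/2 = 2.5 bits/symbol.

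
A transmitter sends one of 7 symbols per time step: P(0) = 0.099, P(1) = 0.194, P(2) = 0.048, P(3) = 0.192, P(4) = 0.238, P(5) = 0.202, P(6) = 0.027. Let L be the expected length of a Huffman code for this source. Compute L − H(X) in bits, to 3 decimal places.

Entropy H = −Σ p log₂ p ≈ 2.5564 bits.
Huffman merges: 27/1000+6/125→3/40; 3/40+99/1000→87/500; 87/500+24/125→183/500; 97/500+101/500→99/250; 119/500+183/500→151/250; 99/250+151/250→1. L = 523/200 ≈ 2.6150.
L − H = 2.6150 − 2.5564 = 0.059 bits.

0.059 bits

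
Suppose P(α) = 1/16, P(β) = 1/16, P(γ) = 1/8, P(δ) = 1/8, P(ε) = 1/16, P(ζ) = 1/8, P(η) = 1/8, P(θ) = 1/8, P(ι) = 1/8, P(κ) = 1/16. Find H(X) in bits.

3.25 bits

Each probability is a power of 1/2, so log₂(1/p) is an integer.
H = Σ p·log₂(1/p) = 1/16·4 + 1/16·4 + 1/8·3 + 1/8·3 + 1/16·4 + 1/8·3 + 1/8·3 + 1/8·3 + 1/8·3 + 1/16·4 = 3.25 bits.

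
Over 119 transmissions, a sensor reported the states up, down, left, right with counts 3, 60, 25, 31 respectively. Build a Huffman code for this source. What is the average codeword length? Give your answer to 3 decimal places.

Probabilities are the counts divided by 119.
Repeatedly combine the two least-probable nodes; the expected code length is the sum of the merged weights.
merge 3/119 + 25/119 → 4/17
merge 4/17 + 31/119 → 59/119
merge 59/119 + 60/119 → 1
L = 4/17 + 59/119 + 1 = 206/119 ≈ 1.731 bits/symbol.

1.731 bits/symbol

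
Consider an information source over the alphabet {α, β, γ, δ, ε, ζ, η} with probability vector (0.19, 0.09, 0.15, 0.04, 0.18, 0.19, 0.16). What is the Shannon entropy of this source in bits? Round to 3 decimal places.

2.688 bits

H = −Σ pᵢ log₂ pᵢ.
−0.19·log₂(0.19) = 0.4552
−0.09·log₂(0.09) = 0.3127
−0.15·log₂(0.15) = 0.4105
−0.04·log₂(0.04) = 0.1858
−0.18·log₂(0.18) = 0.4453
−0.19·log₂(0.19) = 0.4552
−0.16·log₂(0.16) = 0.4230
Sum ≈ 2.6877 → 2.688 bits.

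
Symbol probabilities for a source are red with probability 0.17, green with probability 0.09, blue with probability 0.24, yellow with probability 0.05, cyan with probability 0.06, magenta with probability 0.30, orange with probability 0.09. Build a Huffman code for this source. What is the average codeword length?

2.57 bits/symbol

Repeatedly combine the two least-probable nodes; the expected code length is the sum of the merged weights.
merge 1/20 + 3/50 → 11/100
merge 9/100 + 9/100 → 9/50
merge 11/100 + 17/100 → 7/25
merge 9/50 + 6/25 → 21/50
merge 7/25 + 3/10 → 29/50
merge 21/50 + 29/50 → 1
L = 11/100 + 9/50 + 7/25 + 21/50 + 29/50 + 1 = 257/100 = 2.57 bits/symbol.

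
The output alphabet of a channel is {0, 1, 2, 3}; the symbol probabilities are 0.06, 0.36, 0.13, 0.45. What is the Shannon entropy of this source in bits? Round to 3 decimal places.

1.675 bits

H = −Σ pᵢ log₂ pᵢ.
−0.06·log₂(0.06) = 0.2435
−0.36·log₂(0.36) = 0.5306
−0.13·log₂(0.13) = 0.3826
−0.45·log₂(0.45) = 0.5184
Sum ≈ 1.6752 → 1.675 bits.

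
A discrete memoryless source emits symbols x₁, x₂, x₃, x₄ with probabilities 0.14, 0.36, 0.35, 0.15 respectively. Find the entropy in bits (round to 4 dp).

H = −Σ pᵢ log₂ pᵢ.
−0.14·log₂(0.14) = 0.3971
−0.36·log₂(0.36) = 0.5306
−0.35·log₂(0.35) = 0.5301
−0.15·log₂(0.15) = 0.4105
Sum ≈ 1.8684 → 1.8684 bits.

1.8684 bits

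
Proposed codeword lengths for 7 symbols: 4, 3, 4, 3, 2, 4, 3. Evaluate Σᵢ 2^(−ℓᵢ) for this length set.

With common denominator 2^4 = 16: Σ 2^(−ℓᵢ) = 1/16 + 2/16 + 1/16 + 2/16 + 4/16 + 1/16 + 2/16 = 13/16 = 0.8125.

0.8125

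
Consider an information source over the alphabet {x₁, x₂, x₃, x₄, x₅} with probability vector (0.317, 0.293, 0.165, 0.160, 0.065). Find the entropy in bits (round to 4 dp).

H = −Σ pᵢ log₂ pᵢ.
−0.317·log₂(0.317) = 0.5254
−0.293·log₂(0.293) = 0.5189
−0.165·log₂(0.165) = 0.4289
−0.160·log₂(0.160) = 0.4230
−0.065·log₂(0.065) = 0.2563
Sum ≈ 2.1526 → 2.1526 bits.

2.1526 bits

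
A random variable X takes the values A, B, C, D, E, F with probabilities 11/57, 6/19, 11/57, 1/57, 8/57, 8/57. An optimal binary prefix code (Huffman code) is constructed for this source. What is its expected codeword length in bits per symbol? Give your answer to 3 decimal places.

2.456 bits/symbol

Repeatedly combine the two least-probable nodes; the expected code length is the sum of the merged weights.
merge 1/57 + 8/57 → 3/19
merge 8/57 + 3/19 → 17/57
merge 11/57 + 11/57 → 22/57
merge 17/57 + 6/19 → 35/57
merge 22/57 + 35/57 → 1
L = 3/19 + 17/57 + 22/57 + 35/57 + 1 = 140/57 ≈ 2.456 bits/symbol.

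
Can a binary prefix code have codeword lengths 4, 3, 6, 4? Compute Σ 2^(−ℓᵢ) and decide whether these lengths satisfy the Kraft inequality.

0.265625; yes

With common denominator 2^6 = 64: Σ 2^(−ℓᵢ) = 4/64 + 8/64 + 1/64 + 4/64 = 17/64 = 0.265625.
Kraft's inequality requires Σ ≤ 1; here Σ = 0.265625 ≤ 1, so such a prefix code exists.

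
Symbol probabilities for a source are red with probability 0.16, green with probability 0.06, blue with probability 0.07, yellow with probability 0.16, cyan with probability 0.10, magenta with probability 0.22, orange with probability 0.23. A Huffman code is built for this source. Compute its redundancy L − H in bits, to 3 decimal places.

0.021 bits

Entropy H = −Σ p log₂ p ≈ 2.6586 bits.
Huffman merges: 3/50+7/100→13/100; 1/10+13/100→23/100; 4/25+4/25→8/25; 11/50+23/100→9/20; 23/100+8/25→11/20; 9/20+11/20→1. L = 67/25 ≈ 2.6800.
L − H = 2.6800 − 2.6586 = 0.021 bits.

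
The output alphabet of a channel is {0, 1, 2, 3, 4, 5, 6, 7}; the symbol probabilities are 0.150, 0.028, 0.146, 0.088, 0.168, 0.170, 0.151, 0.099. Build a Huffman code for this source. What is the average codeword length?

2.946 bits/symbol

Repeatedly combine the two least-probable nodes; the expected code length is the sum of the merged weights.
merge 7/250 + 11/125 → 29/250
merge 99/1000 + 29/250 → 43/200
merge 73/500 + 3/20 → 37/125
merge 151/1000 + 21/125 → 319/1000
merge 17/100 + 43/200 → 77/200
merge 37/125 + 319/1000 → 123/200
merge 77/200 + 123/200 → 1
L = 29/250 + 43/200 + 37/125 + 319/1000 + 77/200 + 123/200 + 1 = 1473/500 = 2.946 bits/symbol.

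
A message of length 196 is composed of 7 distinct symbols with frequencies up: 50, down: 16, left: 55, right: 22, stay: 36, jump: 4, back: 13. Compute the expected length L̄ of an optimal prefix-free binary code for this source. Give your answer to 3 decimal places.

2.536 bits/symbol

Probabilities are the counts divided by 196.
Repeatedly combine the two least-probable nodes; the expected code length is the sum of the merged weights.
merge 1/49 + 13/196 → 17/196
merge 4/49 + 17/196 → 33/196
merge 11/98 + 33/196 → 55/196
merge 9/49 + 25/98 → 43/98
merge 55/196 + 55/196 → 55/98
merge 43/98 + 55/98 → 1
L = 17/196 + 33/196 + 55/196 + 43/98 + 55/98 + 1 = 71/28 ≈ 2.536 bits/symbol.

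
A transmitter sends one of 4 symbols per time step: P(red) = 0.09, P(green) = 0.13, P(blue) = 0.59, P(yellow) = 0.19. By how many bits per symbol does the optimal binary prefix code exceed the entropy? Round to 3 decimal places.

0.030 bits

Entropy H = −Σ p log₂ p ≈ 1.5996 bits.
Huffman merges: 9/100+13/100→11/50; 19/100+11/50→41/100; 41/100+59/100→1. L = 163/100 ≈ 1.6300.
L − H = 1.6300 − 1.5996 = 0.030 bits.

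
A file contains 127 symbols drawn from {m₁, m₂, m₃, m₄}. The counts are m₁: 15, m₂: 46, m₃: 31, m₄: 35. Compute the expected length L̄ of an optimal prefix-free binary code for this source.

2 bits/symbol

Probabilities are the counts divided by 127.
Repeatedly combine the two least-probable nodes; the expected code length is the sum of the merged weights.
merge 15/127 + 31/127 → 46/127
merge 35/127 + 46/127 → 81/127
merge 46/127 + 81/127 → 1
L = 46/127 + 81/127 + 1 = 2 bits/symbol.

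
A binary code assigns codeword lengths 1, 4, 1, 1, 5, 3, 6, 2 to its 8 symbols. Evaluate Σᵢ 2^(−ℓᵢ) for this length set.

1.984375

With common denominator 2^6 = 64: Σ 2^(−ℓᵢ) = 32/64 + 4/64 + 32/64 + 32/64 + 2/64 + 8/64 + 1/64 + 16/64 = 127/64 = 1.984375.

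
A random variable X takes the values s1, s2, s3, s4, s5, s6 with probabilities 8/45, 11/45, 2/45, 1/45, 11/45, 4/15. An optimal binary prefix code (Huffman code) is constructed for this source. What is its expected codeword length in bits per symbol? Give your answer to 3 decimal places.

2.311 bits/symbol

Repeatedly combine the two least-probable nodes; the expected code length is the sum of the merged weights.
merge 1/45 + 2/45 → 1/15
merge 1/15 + 8/45 → 11/45
merge 11/45 + 11/45 → 22/45
merge 11/45 + 4/15 → 23/45
merge 22/45 + 23/45 → 1
L = 1/15 + 11/45 + 22/45 + 23/45 + 1 = 104/45 ≈ 2.311 bits/symbol.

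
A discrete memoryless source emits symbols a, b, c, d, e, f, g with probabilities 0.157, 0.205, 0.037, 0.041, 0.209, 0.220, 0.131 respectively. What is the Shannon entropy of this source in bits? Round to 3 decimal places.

2.590 bits

H = −Σ pᵢ log₂ pᵢ.
−0.157·log₂(0.157) = 0.4194
−0.205·log₂(0.205) = 0.4687
−0.037·log₂(0.037) = 0.1760
−0.041·log₂(0.041) = 0.1889
−0.209·log₂(0.209) = 0.4720
−0.220·log₂(0.220) = 0.4806
−0.131·log₂(0.131) = 0.3841
Sum ≈ 2.5897 → 2.590 bits.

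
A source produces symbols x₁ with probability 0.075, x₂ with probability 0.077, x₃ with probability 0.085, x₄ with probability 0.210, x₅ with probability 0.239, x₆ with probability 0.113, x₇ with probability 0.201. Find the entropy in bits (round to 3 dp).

H = −Σ pᵢ log₂ pᵢ.
−0.075·log₂(0.075) = 0.2803
−0.077·log₂(0.077) = 0.2848
−0.085·log₂(0.085) = 0.3023
−0.210·log₂(0.210) = 0.4728
−0.239·log₂(0.239) = 0.4935
−0.113·log₂(0.113) = 0.3555
−0.201·log₂(0.201) = 0.4653
Sum ≈ 2.6544 → 2.654 bits.

2.654 bits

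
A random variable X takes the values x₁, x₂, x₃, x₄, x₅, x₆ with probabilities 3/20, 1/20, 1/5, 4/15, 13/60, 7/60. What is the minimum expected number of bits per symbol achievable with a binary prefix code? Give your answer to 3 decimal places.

2.483 bits/symbol

Repeatedly combine the two least-probable nodes; the expected code length is the sum of the merged weights.
merge 1/20 + 7/60 → 1/6
merge 3/20 + 1/6 → 19/60
merge 1/5 + 13/60 → 5/12
merge 4/15 + 19/60 → 7/12
merge 5/12 + 7/12 → 1
L = 1/6 + 19/60 + 5/12 + 7/12 + 1 = 149/60 ≈ 2.483 bits/symbol.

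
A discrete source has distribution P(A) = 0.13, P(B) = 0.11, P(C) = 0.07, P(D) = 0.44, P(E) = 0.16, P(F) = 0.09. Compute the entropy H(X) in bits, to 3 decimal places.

2.258 bits

H = −Σ pᵢ log₂ pᵢ.
−0.13·log₂(0.13) = 0.3826
−0.11·log₂(0.11) = 0.3503
−0.07·log₂(0.07) = 0.2686
−0.44·log₂(0.44) = 0.5211
−0.16·log₂(0.16) = 0.4230
−0.09·log₂(0.09) = 0.3127
Sum ≈ 2.2583 → 2.258 bits.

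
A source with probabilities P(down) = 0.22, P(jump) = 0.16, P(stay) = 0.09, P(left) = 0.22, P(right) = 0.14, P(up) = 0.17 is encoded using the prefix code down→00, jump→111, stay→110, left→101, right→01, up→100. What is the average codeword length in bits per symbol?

L̄ = Σ pᵢ·ℓᵢ = 0.22·2 + 0.16·3 + 0.09·3 + 0.22·3 + 0.14·2 + 0.17·3 = 2.64 bits/symbol.

2.64 bits/symbol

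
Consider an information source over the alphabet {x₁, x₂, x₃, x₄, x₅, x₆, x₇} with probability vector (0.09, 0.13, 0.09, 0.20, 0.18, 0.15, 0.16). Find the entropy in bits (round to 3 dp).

2.751 bits

H = −Σ pᵢ log₂ pᵢ.
−0.09·log₂(0.09) = 0.3127
−0.13·log₂(0.13) = 0.3826
−0.09·log₂(0.09) = 0.3127
−0.20·log₂(0.20) = 0.4644
−0.18·log₂(0.18) = 0.4453
−0.15·log₂(0.15) = 0.4105
−0.16·log₂(0.16) = 0.4230
Sum ≈ 2.7512 → 2.751 bits.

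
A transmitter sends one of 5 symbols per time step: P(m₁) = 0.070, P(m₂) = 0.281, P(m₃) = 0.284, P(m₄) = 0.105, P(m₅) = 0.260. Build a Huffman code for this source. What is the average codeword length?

2.175 bits/symbol

Repeatedly combine the two least-probable nodes; the expected code length is the sum of the merged weights.
merge 7/100 + 21/200 → 7/40
merge 7/40 + 13/50 → 87/200
merge 281/1000 + 71/250 → 113/200
merge 87/200 + 113/200 → 1
L = 7/40 + 87/200 + 113/200 + 1 = 87/40 = 2.175 bits/symbol.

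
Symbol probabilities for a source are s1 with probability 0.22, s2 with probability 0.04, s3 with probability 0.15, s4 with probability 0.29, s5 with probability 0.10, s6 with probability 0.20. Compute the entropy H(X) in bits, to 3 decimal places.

H = −Σ pᵢ log₂ pᵢ.
−0.22·log₂(0.22) = 0.4806
−0.04·log₂(0.04) = 0.1858
−0.15·log₂(0.15) = 0.4105
−0.29·log₂(0.29) = 0.5179
−0.10·log₂(0.10) = 0.3322
−0.20·log₂(0.20) = 0.4644
Sum ≈ 2.3914 → 2.391 bits.

2.391 bits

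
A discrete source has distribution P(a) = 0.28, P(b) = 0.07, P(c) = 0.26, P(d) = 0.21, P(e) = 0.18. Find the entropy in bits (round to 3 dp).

H = −Σ pᵢ log₂ pᵢ.
−0.28·log₂(0.28) = 0.5142
−0.07·log₂(0.07) = 0.2686
−0.26·log₂(0.26) = 0.5053
−0.21·log₂(0.21) = 0.4728
−0.18·log₂(0.18) = 0.4453
Sum ≈ 2.2062 → 2.206 bits.

2.206 bits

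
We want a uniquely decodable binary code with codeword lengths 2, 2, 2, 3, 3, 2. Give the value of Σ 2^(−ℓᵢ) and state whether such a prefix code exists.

1.25; no

With common denominator 2^3 = 8: Σ 2^(−ℓᵢ) = 2/8 + 2/8 + 2/8 + 1/8 + 1/8 + 2/8 = 10/8 = 1.25.
Kraft's inequality requires Σ ≤ 1; here Σ = 1.25 > 1, so no such prefix code exists.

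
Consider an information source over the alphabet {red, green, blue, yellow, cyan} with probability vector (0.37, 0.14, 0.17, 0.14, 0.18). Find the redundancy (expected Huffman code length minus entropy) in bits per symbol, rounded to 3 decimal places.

Entropy H = −Σ p log₂ p ≈ 2.2048 bits.
Huffman merges: 7/50+7/50→7/25; 17/100+9/50→7/20; 7/25+7/20→63/100; 37/100+63/100→1. L = 113/50 ≈ 2.2600.
L − H = 2.2600 − 2.2048 = 0.055 bits.

0.055 bits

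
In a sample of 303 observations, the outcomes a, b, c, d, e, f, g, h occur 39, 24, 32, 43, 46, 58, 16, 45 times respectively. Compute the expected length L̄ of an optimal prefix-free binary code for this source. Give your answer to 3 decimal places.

2.941 bits/symbol

Probabilities are the counts divided by 303.
Repeatedly combine the two least-probable nodes; the expected code length is the sum of the merged weights.
merge 16/303 + 8/101 → 40/303
merge 32/303 + 13/101 → 71/303
merge 40/303 + 43/303 → 83/303
merge 15/101 + 46/303 → 91/303
merge 58/303 + 71/303 → 43/101
merge 83/303 + 91/303 → 58/101
merge 43/101 + 58/101 → 1
L = 40/303 + 71/303 + 83/303 + 91/303 + 43/101 + 58/101 + 1 = 297/101 ≈ 2.941 bits/symbol.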